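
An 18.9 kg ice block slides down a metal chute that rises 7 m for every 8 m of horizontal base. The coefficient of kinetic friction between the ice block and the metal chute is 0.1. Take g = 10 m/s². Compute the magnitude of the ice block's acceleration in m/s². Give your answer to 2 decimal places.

Resolving the weight along the incline: the component pulling the ice block down the slope is mg sin 41.19° = 18.9 × 10 × 0.6585 = 124.456 N, and the normal force is N = mg cos 41.19° = 18.9 × 10 × 0.7526 = 142.241 N.
Kinetic friction acts up the slope with magnitude f = μN = 0.1 × 142.241 = 14.224 N.
Net force along the incline is 124.456 − 14.224 = 110.232 N, so a = 110.232 / 18.9 = 5.8324 m/s².

5.83 m/s²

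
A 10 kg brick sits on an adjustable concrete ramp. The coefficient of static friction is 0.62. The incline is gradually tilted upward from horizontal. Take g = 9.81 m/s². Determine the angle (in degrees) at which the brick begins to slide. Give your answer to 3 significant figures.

31.8°

At the threshold of sliding, static friction is at its maximum μ_s N and exactly balances the weight component along the incline: mg sin θ = μ_s mg cos θ.
Hence tan θ = μ_s = 0.62, so θ = arctan(0.62) = 31.7989°.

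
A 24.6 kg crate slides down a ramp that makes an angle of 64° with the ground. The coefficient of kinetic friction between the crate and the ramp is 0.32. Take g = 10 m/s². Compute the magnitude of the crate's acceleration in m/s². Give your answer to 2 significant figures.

Resolving the weight along the incline: the component pulling the crate down the slope is mg sin 64° = 24.6 × 10 × 0.8988 = 221.105 N, and the normal force is N = mg cos 64° = 24.6 × 10 × 0.4384 = 107.846 N.
Kinetic friction acts up the slope with magnitude f = μN = 0.32 × 107.846 = 34.511 N.
Net force along the incline is 221.105 − 34.511 = 186.594 N, so a = 186.594 / 24.6 = 7.5851 m/s².

7.6 m/s²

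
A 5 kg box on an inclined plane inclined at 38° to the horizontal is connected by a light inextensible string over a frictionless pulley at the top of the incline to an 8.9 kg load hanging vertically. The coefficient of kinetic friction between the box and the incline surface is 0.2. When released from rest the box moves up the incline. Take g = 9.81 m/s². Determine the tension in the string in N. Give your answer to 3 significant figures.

For the box on the incline: the weight component along the slope is m₁g sin 38° = 5 × 9.81 × 0.6157 = 30.200 N and the normal force is N = m₁g cos 38° = 38.652 N.
Kinetic friction opposes the box's motion up the incline: f = μN = 0.2 × 38.652 = 7.730 N acting down the slope.
Newton's second law for the box (up-slope positive): T − 30.200 − 7.730 = 5 a. For the hanging load (downward positive): 8.9 × 9.81 − T = 8.9 a.
Adding the two equations eliminates T: 49.379 = 13.9 a, so a = 3.5524 m/s².
Then from the hanging load's equation, T = 8.9 × (9.81 − 3.5524) = 55.693 N.

55.7 N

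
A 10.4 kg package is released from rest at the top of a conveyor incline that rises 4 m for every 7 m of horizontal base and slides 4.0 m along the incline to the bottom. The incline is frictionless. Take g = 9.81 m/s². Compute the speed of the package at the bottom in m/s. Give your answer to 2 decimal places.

6.24 m/s

The weight component along the incline is mg sin 29.74° = 50.618 N and the normal force is N = mg cos 29.74° = 88.582 N.
With no friction, a = g sin 29.74° = 4.8671 m/s².
Starting from rest over a distance of 4.0 m, v² = 2aL = 2 × 4.8671 × 4.0 = 38.9368, so v = 6.2399 m/s.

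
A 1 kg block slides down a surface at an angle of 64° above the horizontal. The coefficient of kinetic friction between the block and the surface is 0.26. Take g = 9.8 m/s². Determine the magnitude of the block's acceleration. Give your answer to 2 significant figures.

7.7 m/s²

Resolving the weight along the incline: the component pulling the block down the slope is mg sin 64° = 1 × 9.8 × 0.8988 = 8.808 N, and the normal force is N = mg cos 64° = 1 × 9.8 × 0.4384 = 4.296 N.
Kinetic friction acts up the slope with magnitude f = μN = 0.26 × 4.296 = 1.117 N.
Net force along the incline is 8.808 − 1.117 = 7.691 N, so a = 7.691 / 1 = 7.6910 m/s².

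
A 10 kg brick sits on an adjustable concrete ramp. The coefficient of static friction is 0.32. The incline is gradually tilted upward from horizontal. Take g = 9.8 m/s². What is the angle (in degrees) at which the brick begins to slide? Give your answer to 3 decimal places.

At the threshold of sliding, static friction is at its maximum μ_s N and exactly balances the weight component along the incline: mg sin θ = μ_s mg cos θ.
Hence tan θ = μ_s = 0.32, so θ = arctan(0.32) = 17.7447°.

17.745°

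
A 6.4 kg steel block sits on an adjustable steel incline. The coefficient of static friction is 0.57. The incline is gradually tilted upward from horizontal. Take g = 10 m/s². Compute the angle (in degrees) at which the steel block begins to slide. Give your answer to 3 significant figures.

29.7°

At the threshold of sliding, static friction is at its maximum μ_s N and exactly balances the weight component along the incline: mg sin θ = μ_s mg cos θ.
Hence tan θ = μ_s = 0.57, so θ = arctan(0.57) = 29.6831°.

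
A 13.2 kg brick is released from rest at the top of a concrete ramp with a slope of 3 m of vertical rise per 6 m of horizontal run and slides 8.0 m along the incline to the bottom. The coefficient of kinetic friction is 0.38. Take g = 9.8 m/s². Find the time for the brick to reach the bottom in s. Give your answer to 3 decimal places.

3.900 s

The weight component along the incline is mg sin 26.57° = 57.852 N and the normal force is N = mg cos 26.57° = 115.703 N.
Friction up the slope is f = μN = 0.38 × 115.703 = 43.967 N, so the net downslope force is 57.852 − 43.967 = 13.885 N and a = 13.885 / 13.2 = 1.0519 m/s².
Starting from rest, L = ½at², so t = √(2L/a) = √(2 × 8.0 / 1.0519) = 3.9001 s.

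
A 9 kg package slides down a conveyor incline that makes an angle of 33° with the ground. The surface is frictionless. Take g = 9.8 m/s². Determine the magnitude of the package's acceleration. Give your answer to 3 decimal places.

5.337 m/s²

Resolving the weight along the incline: the component pulling the package down the slope is mg sin 33° = 9 × 9.8 × 0.5446 = 48.034 N, and the normal force is N = mg cos 33° = 9 × 9.8 × 0.8387 = 73.973 N.
With no friction the net force along the incline is 48.034 N, so a = g sin 33° = 48.034 / 9 = 5.3371 m/s².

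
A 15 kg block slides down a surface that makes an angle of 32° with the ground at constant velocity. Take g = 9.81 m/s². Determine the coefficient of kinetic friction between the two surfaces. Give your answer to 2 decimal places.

At constant velocity the net force along the incline is zero: mg sin 32° = μ mg cos 32°.
So μ = tan 32° = 0.5299 / 0.8480 = 0.6249.

0.62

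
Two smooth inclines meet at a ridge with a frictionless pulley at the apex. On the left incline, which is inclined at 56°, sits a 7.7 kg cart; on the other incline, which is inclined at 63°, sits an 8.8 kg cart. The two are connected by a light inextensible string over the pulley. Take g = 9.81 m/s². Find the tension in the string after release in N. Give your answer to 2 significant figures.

Resolve each weight along its own incline: the 7.7 kg mass has component 7.7 × 9.81 × sin 56° = 62.623 N down its slope, and the 8.8 kg mass has 8.8 × 9.81 × sin 63° = 76.919 N down its slope.
The 8.8 kg side's 76.919 N exceeds the other side's 62.623 N, so that mass slides down and the 7.7 kg mass slides up. Taking that direction as positive, Newton's second law for the whole system gives 76.919 − 62.623 = (7.7 + 8.8) a, so a = 14.296 / 16.5 = 0.8664 m/s².
For the 7.7 kg mass (up-slope positive): T − 62.623 = 7.7 × 0.8664, so T = 69.294 N.

69 N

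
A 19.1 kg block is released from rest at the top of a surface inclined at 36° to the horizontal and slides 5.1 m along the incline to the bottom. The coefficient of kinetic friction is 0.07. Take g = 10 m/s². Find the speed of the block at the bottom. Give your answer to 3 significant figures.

7.36 m/s

The weight component along the incline is mg sin 36° = 112.267 N and the normal force is N = mg cos 36° = 154.522 N.
Friction up the slope is f = μN = 0.07 × 154.522 = 10.817 N, so the net downslope force is 112.267 − 10.817 = 101.450 N and a = 101.450 / 19.1 = 5.3115 m/s².
Starting from rest over a distance of 5.1 m, v² = 2aL = 2 × 5.3115 × 5.1 = 54.1773, so v = 7.3605 m/s.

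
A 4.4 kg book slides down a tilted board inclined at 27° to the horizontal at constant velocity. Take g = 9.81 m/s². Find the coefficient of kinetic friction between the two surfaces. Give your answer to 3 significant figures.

0.510

At constant velocity the net force along the incline is zero: mg sin 27° = μ mg cos 27°.
So μ = tan 27° = 0.4540 / 0.8910 = 0.5095.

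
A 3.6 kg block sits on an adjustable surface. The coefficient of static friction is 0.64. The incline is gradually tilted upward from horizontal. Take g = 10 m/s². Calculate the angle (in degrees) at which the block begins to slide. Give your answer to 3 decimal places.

32.619°

At the threshold of sliding, static friction is at its maximum μ_s N and exactly balances the weight component along the incline: mg sin θ = μ_s mg cos θ.
Hence tan θ = μ_s = 0.64, so θ = arctan(0.64) = 32.6192°.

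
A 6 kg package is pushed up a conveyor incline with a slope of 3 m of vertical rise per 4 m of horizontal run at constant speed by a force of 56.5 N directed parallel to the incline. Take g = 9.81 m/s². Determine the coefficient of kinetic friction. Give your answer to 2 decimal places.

At constant speed ΣF = 0 along the incline. The applied 56.5 N acts up the slope; the weight component mg sin 36.87° = 35.316 N and kinetic friction μN both act down the slope.
So 56.5 = 35.316 + μ × 47.088, giving μ = (56.5 − 35.316) / 47.088 = 0.4499.

0.45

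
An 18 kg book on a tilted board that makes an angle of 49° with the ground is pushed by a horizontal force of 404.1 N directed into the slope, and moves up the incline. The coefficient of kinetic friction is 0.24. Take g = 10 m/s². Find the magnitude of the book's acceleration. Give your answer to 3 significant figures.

1.54 m/s²

The horizontal push has components F cos 49° = 404.1 × 0.6561 = 265.130 N up the incline and F sin 49° = 404.1 × 0.7547 = 304.974 N pressing into the surface.
The normal force is therefore N = mg cos 49° + F sin 49° = 118.098 + 304.974 = 423.072 N, and kinetic friction down the slope is μN = 0.24 × 423.072 = 101.537 N.
Along the incline: F cos 49° − mg sin 49° − μN = ma, so 265.130 − 135.846 − 101.537 = 18 a, giving a = 1.5415 m/s².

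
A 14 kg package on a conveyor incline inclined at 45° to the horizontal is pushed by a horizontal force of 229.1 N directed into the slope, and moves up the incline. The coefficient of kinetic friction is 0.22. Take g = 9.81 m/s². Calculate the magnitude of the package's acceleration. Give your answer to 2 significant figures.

0.56 m/s²

The horizontal push has components F cos 45° = 229.1 × 0.7071 = 161.997 N up the incline and F sin 45° = 229.1 × 0.7071 = 161.997 N pressing into the surface.
The normal force is therefore N = mg cos 45° + F sin 45° = 97.113 + 161.997 = 259.110 N, and kinetic friction down the slope is μN = 0.22 × 259.110 = 57.004 N.
Along the incline: F cos 45° − mg sin 45° − μN = ma, so 161.997 − 97.113 − 57.004 = 14 a, giving a = 0.5629 m/s².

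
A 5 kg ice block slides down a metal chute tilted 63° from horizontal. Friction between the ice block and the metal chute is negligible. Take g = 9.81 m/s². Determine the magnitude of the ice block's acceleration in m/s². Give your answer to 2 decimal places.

Resolving the weight along the incline: the component pulling the ice block down the slope is mg sin 63° = 5 × 9.81 × 0.8910 = 43.704 N, and the normal force is N = mg cos 63° = 5 × 9.81 × 0.4540 = 22.269 N.
With no friction the net force along the incline is 43.704 N, so a = g sin 63° = 43.704 / 5 = 8.7408 m/s².

8.74 m/s²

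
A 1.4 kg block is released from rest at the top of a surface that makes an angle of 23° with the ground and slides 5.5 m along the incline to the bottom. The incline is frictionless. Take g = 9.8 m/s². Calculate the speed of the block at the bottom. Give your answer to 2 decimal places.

6.49 m/s

The weight component along the incline is mg sin 23° = 5.361 N and the normal force is N = mg cos 23° = 12.629 N.
With no friction, a = g sin 23° = 3.8292 m/s².
Starting from rest over a distance of 5.5 m, v² = 2aL = 2 × 3.8292 × 5.5 = 42.1212, so v = 6.4901 m/s.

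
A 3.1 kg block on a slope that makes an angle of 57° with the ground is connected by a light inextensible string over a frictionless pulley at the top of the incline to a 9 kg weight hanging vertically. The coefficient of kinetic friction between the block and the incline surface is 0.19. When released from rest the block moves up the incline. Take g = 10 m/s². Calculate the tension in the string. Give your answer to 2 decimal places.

44.78 N

For the block on the incline: the weight component along the slope is m₁g sin 57° = 3.1 × 10 × 0.8387 = 26.000 N and the normal force is N = m₁g cos 57° = 16.884 N.
Kinetic friction opposes the block's motion up the incline: f = μN = 0.19 × 16.884 = 3.208 N acting down the slope.
Newton's second law for the block (up-slope positive): T − 26.000 − 3.208 = 3.1 a. For the hanging weight (downward positive): 9 × 10 − T = 9 a.
Adding the two equations eliminates T: 60.792 = 12.1 a, so a = 5.0241 m/s².
Then from the hanging weight's equation, T = 9 × (10 − 5.0241) = 44.783 N.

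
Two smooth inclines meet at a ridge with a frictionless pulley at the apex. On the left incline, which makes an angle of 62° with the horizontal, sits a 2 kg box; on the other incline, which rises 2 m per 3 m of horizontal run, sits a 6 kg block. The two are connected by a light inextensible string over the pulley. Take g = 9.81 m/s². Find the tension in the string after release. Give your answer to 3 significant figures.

Resolve each weight along its own incline: the 2 kg mass has component 2 × 9.81 × sin 62° = 17.323 N down its slope, and the 6 kg mass has 6 × 9.81 × sin 33.69° = 32.650 N down its slope.
The 6 kg side's 32.650 N exceeds the other side's 17.323 N, so that mass slides down and the 2 kg mass slides up. Taking that direction as positive, Newton's second law for the whole system gives 32.650 − 17.323 = (2 + 6) a, so a = 15.327 / 8 = 1.9159 m/s².
For the 2 kg mass (up-slope positive): T − 17.323 = 2 × 1.9159, so T = 21.155 N.

21.2 N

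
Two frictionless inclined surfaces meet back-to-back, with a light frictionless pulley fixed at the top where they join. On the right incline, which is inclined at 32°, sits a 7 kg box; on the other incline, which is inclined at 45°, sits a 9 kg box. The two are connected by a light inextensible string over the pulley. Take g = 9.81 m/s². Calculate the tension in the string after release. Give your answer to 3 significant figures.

47.8 N

Resolve each weight along its own incline: the 7 kg mass has component 7 × 9.81 × sin 32° = 36.390 N down its slope, and the 9 kg mass has 9 × 9.81 × sin 45° = 62.430 N down its slope.
The 9 kg side's 62.430 N exceeds the other side's 36.390 N, so that mass slides down and the 7 kg mass slides up. Taking that direction as positive, Newton's second law for the whole system gives 62.430 − 36.390 = (7 + 9) a, so a = 26.040 / 16 = 1.6275 m/s².
For the 7 kg mass (up-slope positive): T − 36.390 = 7 × 1.6275, so T = 47.782 N.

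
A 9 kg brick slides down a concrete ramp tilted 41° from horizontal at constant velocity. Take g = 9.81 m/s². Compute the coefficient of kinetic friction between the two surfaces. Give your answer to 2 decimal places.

At constant velocity the net force along the incline is zero: mg sin 41° = μ mg cos 41°.
So μ = tan 41° = 0.6561 / 0.7547 = 0.8694.

0.87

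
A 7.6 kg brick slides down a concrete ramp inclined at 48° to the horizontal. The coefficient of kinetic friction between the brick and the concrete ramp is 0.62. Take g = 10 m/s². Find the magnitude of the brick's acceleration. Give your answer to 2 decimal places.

3.28 m/s²

Resolving the weight along the incline: the component pulling the brick down the slope is mg sin 48° = 7.6 × 10 × 0.7431 = 56.476 N, and the normal force is N = mg cos 48° = 7.6 × 10 × 0.6691 = 50.852 N.
Kinetic friction acts up the slope with magnitude f = μN = 0.62 × 50.852 = 31.528 N.
Net force along the incline is 56.476 − 31.528 = 24.948 N, so a = 24.948 / 7.6 = 3.2826 m/s².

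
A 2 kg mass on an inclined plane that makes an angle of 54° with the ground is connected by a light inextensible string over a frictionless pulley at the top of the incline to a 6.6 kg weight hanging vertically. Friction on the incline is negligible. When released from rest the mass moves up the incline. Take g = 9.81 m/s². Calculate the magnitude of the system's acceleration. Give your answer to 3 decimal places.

5.683 m/s²

For the mass on the incline: the weight component along the slope is m₁g sin 54° = 2 × 9.81 × 0.8090 = 15.873 N and the normal force is N = m₁g cos 54° = 11.532 N.
Newton's second law for the mass (up-slope positive): T − 15.873 = 2 a. For the hanging weight (downward positive): 6.6 × 9.81 − T = 6.6 a.
Adding the two equations eliminates T: 48.873 = 8.6 a, so a = 5.6829 m/s².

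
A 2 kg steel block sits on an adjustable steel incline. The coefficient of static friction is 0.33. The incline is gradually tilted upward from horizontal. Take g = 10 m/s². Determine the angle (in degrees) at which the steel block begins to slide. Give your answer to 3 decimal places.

18.263°

At the threshold of sliding, static friction is at its maximum μ_s N and exactly balances the weight component along the incline: mg sin θ = μ_s mg cos θ.
Hence tan θ = μ_s = 0.33, so θ = arctan(0.33) = 18.2629°.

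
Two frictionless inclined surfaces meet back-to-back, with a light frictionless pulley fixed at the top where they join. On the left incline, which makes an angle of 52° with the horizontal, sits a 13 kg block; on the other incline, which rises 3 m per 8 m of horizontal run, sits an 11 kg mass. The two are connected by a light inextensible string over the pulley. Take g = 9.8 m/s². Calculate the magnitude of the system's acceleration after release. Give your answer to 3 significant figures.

2.61 m/s²

Resolve each weight along its own incline: the 13 kg mass has component 13 × 9.8 × sin 52° = 100.393 N down its slope, and the 11 kg mass has 11 × 9.8 × sin 20.56° = 37.851 N down its slope.
The 13 kg side's 100.393 N exceeds the other side's 37.851 N, so that mass slides down and the 11 kg mass slides up. Taking that direction as positive, Newton's second law for the whole system gives 100.393 − 37.851 = (13 + 11) a, so a = 62.542 / 24 = 2.6059 m/s².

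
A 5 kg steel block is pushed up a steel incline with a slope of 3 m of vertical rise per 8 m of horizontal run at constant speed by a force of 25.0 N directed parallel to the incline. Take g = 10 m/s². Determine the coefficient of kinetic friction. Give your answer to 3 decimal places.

At constant speed ΣF = 0 along the incline. The applied 25.0 N acts up the slope; the weight component mg sin 20.56° = 17.556 N and kinetic friction μN both act down the slope.
So 25.0 = 17.556 + μ × 46.816, giving μ = (25.0 − 17.556) / 46.816 = 0.1590.

0.159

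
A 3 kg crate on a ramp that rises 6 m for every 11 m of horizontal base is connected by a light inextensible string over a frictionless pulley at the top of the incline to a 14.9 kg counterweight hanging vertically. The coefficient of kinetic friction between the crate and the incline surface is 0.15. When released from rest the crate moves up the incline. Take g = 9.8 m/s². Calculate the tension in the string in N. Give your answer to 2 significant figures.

For the crate on the incline: the weight component along the slope is m₁g sin 28.61° = 3 × 9.8 × 0.4789 = 14.080 N and the normal force is N = m₁g cos 28.61° = 25.810 N.
Kinetic friction opposes the crate's motion up the incline: f = μN = 0.15 × 25.810 = 3.871 N acting down the slope.
Newton's second law for the crate (up-slope positive): T − 14.080 − 3.871 = 3 a. For the hanging counterweight (downward positive): 14.9 × 9.8 − T = 14.9 a.
Adding the two equations eliminates T: 128.069 = 17.9 a, so a = 7.1547 m/s².
Then from the hanging counterweight's equation, T = 14.9 × (9.8 − 7.1547) = 39.415 N.

39 N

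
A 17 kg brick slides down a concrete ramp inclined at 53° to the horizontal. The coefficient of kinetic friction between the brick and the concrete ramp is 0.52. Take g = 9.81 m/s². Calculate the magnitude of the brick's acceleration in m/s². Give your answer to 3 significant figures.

Resolving the weight along the incline: the component pulling the brick down the slope is mg sin 53° = 17 × 9.81 × 0.7986 = 133.183 N, and the normal force is N = mg cos 53° = 17 × 9.81 × 0.6018 = 100.362 N.
Kinetic friction acts up the slope with magnitude f = μN = 0.52 × 100.362 = 52.188 N.
Net force along the incline is 133.183 − 52.188 = 80.995 N, so a = 80.995 / 17 = 4.7644 m/s².

4.76 m/s²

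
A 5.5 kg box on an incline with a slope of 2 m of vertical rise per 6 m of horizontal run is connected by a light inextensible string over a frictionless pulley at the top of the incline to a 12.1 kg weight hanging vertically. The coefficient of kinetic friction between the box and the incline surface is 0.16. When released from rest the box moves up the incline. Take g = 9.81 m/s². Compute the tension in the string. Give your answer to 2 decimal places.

54.45 N

For the box on the incline: the weight component along the slope is m₁g sin 18.43° = 5.5 × 9.81 × 0.3162 = 17.061 N and the normal force is N = m₁g cos 18.43° = 51.186 N.
Kinetic friction opposes the box's motion up the incline: f = μN = 0.16 × 51.186 = 8.190 N acting down the slope.
Newton's second law for the box (up-slope positive): T − 17.061 − 8.190 = 5.5 a. For the hanging weight (downward positive): 12.1 × 9.81 − T = 12.1 a.
Adding the two equations eliminates T: 93.450 = 17.6 a, so a = 5.3097 m/s².
Then from the hanging weight's equation, T = 12.1 × (9.81 − 5.3097) = 54.454 N.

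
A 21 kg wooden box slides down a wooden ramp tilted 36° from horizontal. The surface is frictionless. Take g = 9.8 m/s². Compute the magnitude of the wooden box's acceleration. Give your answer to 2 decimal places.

Resolving the weight along the incline: the component pulling the wooden box down the slope is mg sin 36° = 21 × 9.8 × 0.5878 = 120.969 N, and the normal force is N = mg cos 36° = 21 × 9.8 × 0.8090 = 166.492 N.
With no friction the net force along the incline is 120.969 N, so a = g sin 36° = 120.969 / 21 = 5.7604 m/s².

5.76 m/s²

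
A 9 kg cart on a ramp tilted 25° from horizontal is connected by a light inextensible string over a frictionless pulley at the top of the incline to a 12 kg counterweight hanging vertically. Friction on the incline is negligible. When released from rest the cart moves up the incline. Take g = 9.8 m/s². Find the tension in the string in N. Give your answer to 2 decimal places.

For the cart on the incline: the weight component along the slope is m₁g sin 25° = 9 × 9.8 × 0.4226 = 37.273 N and the normal force is N = m₁g cos 25° = 79.936 N.
Newton's second law for the cart (up-slope positive): T − 37.273 = 9 a. For the hanging counterweight (downward positive): 12 × 9.8 − T = 12 a.
Adding the two equations eliminates T: 80.327 = 21 a, so a = 3.8251 m/s².
Then from the hanging counterweight's equation, T = 12 × (9.8 − 3.8251) = 71.699 N.

71.70 N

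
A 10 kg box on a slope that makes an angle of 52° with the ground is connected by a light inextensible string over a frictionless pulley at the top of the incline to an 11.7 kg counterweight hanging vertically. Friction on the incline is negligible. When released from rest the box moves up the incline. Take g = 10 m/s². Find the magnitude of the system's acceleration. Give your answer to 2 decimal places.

For the box on the incline: the weight component along the slope is m₁g sin 52° = 10 × 10 × 0.7880 = 78.800 N and the normal force is N = m₁g cos 52° = 61.566 N.
Newton's second law for the box (up-slope positive): T − 78.800 = 10 a. For the hanging counterweight (downward positive): 11.7 × 10 − T = 11.7 a.
Adding the two equations eliminates T: 38.200 = 21.7 a, so a = 1.7604 m/s².

1.76 m/s²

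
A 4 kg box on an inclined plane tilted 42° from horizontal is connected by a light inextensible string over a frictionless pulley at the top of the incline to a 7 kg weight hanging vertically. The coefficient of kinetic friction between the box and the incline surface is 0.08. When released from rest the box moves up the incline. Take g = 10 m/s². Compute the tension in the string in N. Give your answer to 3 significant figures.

For the box on the incline: the weight component along the slope is m₁g sin 42° = 4 × 10 × 0.6691 = 26.764 N and the normal force is N = m₁g cos 42° = 29.726 N.
Kinetic friction opposes the box's motion up the incline: f = μN = 0.08 × 29.726 = 2.378 N acting down the slope.
Newton's second law for the box (up-slope positive): T − 26.764 − 2.378 = 4 a. For the hanging weight (downward positive): 7 × 10 − T = 7 a.
Adding the two equations eliminates T: 40.858 = 11 a, so a = 3.7144 m/s².
Then from the hanging weight's equation, T = 7 × (10 − 3.7144) = 43.999 N.

44.0 N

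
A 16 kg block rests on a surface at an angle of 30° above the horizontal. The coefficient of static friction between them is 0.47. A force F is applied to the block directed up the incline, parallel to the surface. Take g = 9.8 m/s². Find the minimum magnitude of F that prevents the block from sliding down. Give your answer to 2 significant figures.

15 N

The normal force is N = mg cos 30° = 135.793 N. With F at its minimum the block is on the verge of sliding down, so static friction is at its maximum μ_s N = 0.47 × 135.793 = 63.823 N and acts up the slope.
Equilibrium along the incline: F + μ_s N = mg sin 30°, so F = 78.400 − 63.823 = 14.577 N.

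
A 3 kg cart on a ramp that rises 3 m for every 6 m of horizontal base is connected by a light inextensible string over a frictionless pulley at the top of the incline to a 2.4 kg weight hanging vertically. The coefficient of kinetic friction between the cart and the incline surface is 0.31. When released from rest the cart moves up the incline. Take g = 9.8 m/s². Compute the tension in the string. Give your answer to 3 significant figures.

22.5 N

For the cart on the incline: the weight component along the slope is m₁g sin 26.57° = 3 × 9.8 × 0.4472 = 13.148 N and the normal force is N = m₁g cos 26.57° = 26.296 N.
Kinetic friction opposes the cart's motion up the incline: f = μN = 0.31 × 26.296 = 8.152 N acting down the slope.
Newton's second law for the cart (up-slope positive): T − 13.148 − 8.152 = 3 a. For the hanging weight (downward positive): 2.4 × 9.8 − T = 2.4 a.
Adding the two equations eliminates T: 2.220 = 5.4 a, so a = 0.4111 m/s².
Then from the hanging weight's equation, T = 2.4 × (9.8 − 0.4111) = 22.533 N.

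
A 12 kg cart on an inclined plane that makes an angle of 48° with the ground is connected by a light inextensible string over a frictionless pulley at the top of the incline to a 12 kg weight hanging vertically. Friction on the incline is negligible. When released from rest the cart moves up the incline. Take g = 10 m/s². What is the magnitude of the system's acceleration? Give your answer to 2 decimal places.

For the cart on the incline: the weight component along the slope is m₁g sin 48° = 12 × 10 × 0.7431 = 89.172 N and the normal force is N = m₁g cos 48° = 80.296 N.
Newton's second law for the cart (up-slope positive): T − 89.172 = 12 a. For the hanging weight (downward positive): 12 × 10 − T = 12 a.
Adding the two equations eliminates T: 30.828 = 24 a, so a = 1.2845 m/s².

1.28 m/s²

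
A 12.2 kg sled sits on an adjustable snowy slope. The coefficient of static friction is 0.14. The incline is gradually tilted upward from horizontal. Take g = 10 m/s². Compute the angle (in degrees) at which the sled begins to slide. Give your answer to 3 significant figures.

7.97°

At the threshold of sliding, static friction is at its maximum μ_s N and exactly balances the weight component along the incline: mg sin θ = μ_s mg cos θ.
Hence tan θ = μ_s = 0.14, so θ = arctan(0.14) = 7.9696°.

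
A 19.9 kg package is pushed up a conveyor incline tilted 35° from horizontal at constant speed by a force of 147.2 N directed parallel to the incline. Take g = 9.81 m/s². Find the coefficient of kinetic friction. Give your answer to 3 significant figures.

0.220

At constant speed ΣF = 0 along the incline. The applied 147.2 N acts up the slope; the weight component mg sin 35° = 111.973 N and kinetic friction μN both act down the slope.
So 147.2 = 111.973 + μ × 159.914, giving μ = (147.2 − 111.973) / 159.914 = 0.2203.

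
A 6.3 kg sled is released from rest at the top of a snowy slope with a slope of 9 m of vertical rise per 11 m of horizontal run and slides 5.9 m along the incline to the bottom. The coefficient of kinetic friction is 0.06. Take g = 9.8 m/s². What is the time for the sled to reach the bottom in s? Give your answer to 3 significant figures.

The weight component along the incline is mg sin 39.29° = 39.096 N and the normal force is N = mg cos 39.29° = 47.784 N.
Friction up the slope is f = μN = 0.06 × 47.784 = 2.867 N, so the net downslope force is 39.096 − 2.867 = 36.229 N and a = 36.229 / 6.3 = 5.7506 m/s².
Starting from rest, L = ½at², so t = √(2L/a) = √(2 × 5.9 / 5.7506) = 1.4325 s.

1.43 s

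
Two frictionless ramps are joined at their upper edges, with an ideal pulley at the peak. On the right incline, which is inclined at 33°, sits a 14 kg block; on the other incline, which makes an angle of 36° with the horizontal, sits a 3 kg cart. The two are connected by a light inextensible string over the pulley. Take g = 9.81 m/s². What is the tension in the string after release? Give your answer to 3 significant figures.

27.4 N

Resolve each weight along its own incline: the 14 kg mass has component 14 × 9.81 × sin 33° = 74.801 N down its slope, and the 3 kg mass has 3 × 9.81 × sin 36° = 17.299 N down its slope.
The 14 kg side's 74.801 N exceeds the other side's 17.299 N, so that mass slides down and the 3 kg mass slides up. Taking that direction as positive, Newton's second law for the whole system gives 74.801 − 17.299 = (14 + 3) a, so a = 57.502 / 17 = 3.3825 m/s².
For the 3 kg mass (up-slope positive): T − 17.299 = 3 × 3.3825, so T = 27.447 N.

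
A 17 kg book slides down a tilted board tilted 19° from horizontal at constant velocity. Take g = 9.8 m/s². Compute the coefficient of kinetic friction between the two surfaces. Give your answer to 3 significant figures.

0.344

At constant velocity the net force along the incline is zero: mg sin 19° = μ mg cos 19°.
So μ = tan 19° = 0.3256 / 0.9455 = 0.3444.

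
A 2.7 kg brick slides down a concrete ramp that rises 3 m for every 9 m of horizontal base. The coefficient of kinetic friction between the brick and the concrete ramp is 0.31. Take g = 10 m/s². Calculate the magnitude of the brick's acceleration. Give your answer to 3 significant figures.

Resolving the weight along the incline: the component pulling the brick down the slope is mg sin 18.43° = 2.7 × 10 × 0.3162 = 8.537 N, and the normal force is N = mg cos 18.43° = 2.7 × 10 × 0.9487 = 25.615 N.
Kinetic friction acts up the slope with magnitude f = μN = 0.31 × 25.615 = 7.941 N.
Net force along the incline is 8.537 − 7.941 = 0.596 N, so a = 0.596 / 2.7 = 0.2207 m/s².

0.221 m/s²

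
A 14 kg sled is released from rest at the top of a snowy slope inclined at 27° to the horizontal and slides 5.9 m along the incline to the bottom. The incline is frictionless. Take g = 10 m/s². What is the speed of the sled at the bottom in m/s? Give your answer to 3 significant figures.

7.32 m/s

The weight component along the incline is mg sin 27° = 63.559 N and the normal force is N = mg cos 27° = 124.741 N.
With no friction, a = g sin 27° = 4.5399 m/s².
Starting from rest over a distance of 5.9 m, v² = 2aL = 2 × 4.5399 × 5.9 = 53.5708, so v = 7.3192 m/s.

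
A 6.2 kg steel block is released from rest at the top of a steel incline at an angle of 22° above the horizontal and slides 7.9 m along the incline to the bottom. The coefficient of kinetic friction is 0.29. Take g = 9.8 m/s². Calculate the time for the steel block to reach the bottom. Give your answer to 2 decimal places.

3.91 s

The weight component along the incline is mg sin 22° = 22.761 N and the normal force is N = mg cos 22° = 56.336 N.
Friction up the slope is f = μN = 0.29 × 56.336 = 16.337 N, so the net downslope force is 22.761 − 16.337 = 6.424 N and a = 6.424 / 6.2 = 1.0361 m/s².
Starting from rest, L = ½at², so t = √(2L/a) = √(2 × 7.9 / 1.0361) = 3.9051 s.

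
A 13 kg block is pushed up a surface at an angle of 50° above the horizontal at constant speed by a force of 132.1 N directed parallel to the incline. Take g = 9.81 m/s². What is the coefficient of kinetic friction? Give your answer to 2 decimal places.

0.42

At constant speed ΣF = 0 along the incline. The applied 132.1 N acts up the slope; the weight component mg sin 50° = 97.694 N and kinetic friction μN both act down the slope.
So 132.1 = 97.694 + μ × 81.975, giving μ = (132.1 − 97.694) / 81.975 = 0.4197.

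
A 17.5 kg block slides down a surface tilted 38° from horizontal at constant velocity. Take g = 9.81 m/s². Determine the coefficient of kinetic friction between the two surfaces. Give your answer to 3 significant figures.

0.781

At constant velocity the net force along the incline is zero: mg sin 38° = μ mg cos 38°.
So μ = tan 38° = 0.6157 / 0.7880 = 0.7813.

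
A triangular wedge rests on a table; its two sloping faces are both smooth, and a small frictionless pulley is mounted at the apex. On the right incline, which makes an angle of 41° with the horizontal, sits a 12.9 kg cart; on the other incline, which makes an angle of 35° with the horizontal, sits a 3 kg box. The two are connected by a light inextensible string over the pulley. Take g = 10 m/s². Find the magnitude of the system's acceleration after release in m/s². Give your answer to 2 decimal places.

Resolve each weight along its own incline: the 12.9 kg mass has component 12.9 × 10 × sin 41° = 84.632 N down its slope, and the 3 kg mass has 3 × 10 × sin 35° = 17.207 N down its slope.
The 12.9 kg side's 84.632 N exceeds the other side's 17.207 N, so that mass slides down and the 3 kg mass slides up. Taking that direction as positive, Newton's second law for the whole system gives 84.632 − 17.207 = (12.9 + 3) a, so a = 67.425 / 15.9 = 4.2406 m/s².

4.24 m/s²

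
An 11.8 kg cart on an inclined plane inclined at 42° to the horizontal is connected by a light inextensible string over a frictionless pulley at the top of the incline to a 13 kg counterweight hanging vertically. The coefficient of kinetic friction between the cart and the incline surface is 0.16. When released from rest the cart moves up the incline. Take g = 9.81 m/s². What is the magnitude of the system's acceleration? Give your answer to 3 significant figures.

For the cart on the incline: the weight component along the slope is m₁g sin 42° = 11.8 × 9.81 × 0.6691 = 77.454 N and the normal force is N = m₁g cos 42° = 86.025 N.
Kinetic friction opposes the cart's motion up the incline: f = μN = 0.16 × 86.025 = 13.764 N acting down the slope.
Newton's second law for the cart (up-slope positive): T − 77.454 − 13.764 = 11.8 a. For the hanging counterweight (downward positive): 13 × 9.81 − T = 13 a.
Adding the two equations eliminates T: 36.312 = 24.8 a, so a = 1.4642 m/s².

1.46 m/s²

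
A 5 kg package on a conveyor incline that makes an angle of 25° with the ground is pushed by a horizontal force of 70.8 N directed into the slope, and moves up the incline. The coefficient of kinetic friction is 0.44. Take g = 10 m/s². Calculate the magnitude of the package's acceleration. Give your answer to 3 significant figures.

The horizontal push has components F cos 25° = 70.8 × 0.9063 = 64.166 N up the incline and F sin 25° = 70.8 × 0.4226 = 29.920 N pressing into the surface.
The normal force is therefore N = mg cos 25° + F sin 25° = 45.315 + 29.920 = 75.235 N, and kinetic friction down the slope is μN = 0.44 × 75.235 = 33.103 N.
Along the incline: F cos 25° − mg sin 25° − μN = ma, so 64.166 − 21.130 − 33.103 = 5 a, giving a = 1.9866 m/s².

1.99 m/s²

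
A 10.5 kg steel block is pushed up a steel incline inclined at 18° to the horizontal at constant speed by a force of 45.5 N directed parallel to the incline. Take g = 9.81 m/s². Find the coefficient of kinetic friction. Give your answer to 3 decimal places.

At constant speed ΣF = 0 along the incline. The applied 45.5 N acts up the slope; the weight component mg sin 18° = 31.830 N and kinetic friction μN both act down the slope.
So 45.5 = 31.830 + μ × 97.964, giving μ = (45.5 − 31.830) / 97.964 = 0.1395.

0.140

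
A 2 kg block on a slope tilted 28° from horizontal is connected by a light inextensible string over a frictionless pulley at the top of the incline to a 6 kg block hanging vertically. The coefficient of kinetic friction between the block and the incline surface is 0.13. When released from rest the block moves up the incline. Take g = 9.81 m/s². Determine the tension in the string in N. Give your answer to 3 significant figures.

For the block on the incline: the weight component along the slope is m₁g sin 28° = 2 × 9.81 × 0.4695 = 9.212 N and the normal force is N = m₁g cos 28° = 17.323 N.
Kinetic friction opposes the block's motion up the incline: f = μN = 0.13 × 17.323 = 2.252 N acting down the slope.
Newton's second law for the block (up-slope positive): T − 9.212 − 2.252 = 2 a. For the hanging block (downward positive): 6 × 9.81 − T = 6 a.
Adding the two equations eliminates T: 47.396 = 8 a, so a = 5.9245 m/s².
Then from the hanging block's equation, T = 6 × (9.81 − 5.9245) = 23.313 N.

23.3 N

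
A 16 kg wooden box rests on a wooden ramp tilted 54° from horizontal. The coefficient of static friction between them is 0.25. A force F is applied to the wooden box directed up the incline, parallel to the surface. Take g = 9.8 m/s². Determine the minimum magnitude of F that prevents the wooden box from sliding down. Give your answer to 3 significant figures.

104 N

The normal force is N = mg cos 54° = 92.165 N. With F at its minimum the wooden box is on the verge of sliding down, so static friction is at its maximum μ_s N = 0.25 × 92.165 = 23.041 N and acts up the slope.
Equilibrium along the incline: F + μ_s N = mg sin 54°, so F = 126.854 − 23.041 = 103.813 N.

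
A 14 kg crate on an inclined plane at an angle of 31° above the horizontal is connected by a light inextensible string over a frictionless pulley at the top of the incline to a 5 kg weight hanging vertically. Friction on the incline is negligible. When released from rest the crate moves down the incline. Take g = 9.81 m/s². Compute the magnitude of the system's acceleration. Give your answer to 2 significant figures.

For the crate on the incline: the weight component along the slope is m₁g sin 31° = 14 × 9.81 × 0.5150 = 70.730 N and the normal force is N = m₁g cos 31° = 117.723 N.
Newton's second law for the crate (down-slope positive): 70.730 − T = 14 a. For the hanging weight (upward positive): T − 5 × 9.81 = 5 a.
Adding the two equations eliminates T: 21.680 = 19 a, so a = 1.1411 m/s².

1.1 m/s²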